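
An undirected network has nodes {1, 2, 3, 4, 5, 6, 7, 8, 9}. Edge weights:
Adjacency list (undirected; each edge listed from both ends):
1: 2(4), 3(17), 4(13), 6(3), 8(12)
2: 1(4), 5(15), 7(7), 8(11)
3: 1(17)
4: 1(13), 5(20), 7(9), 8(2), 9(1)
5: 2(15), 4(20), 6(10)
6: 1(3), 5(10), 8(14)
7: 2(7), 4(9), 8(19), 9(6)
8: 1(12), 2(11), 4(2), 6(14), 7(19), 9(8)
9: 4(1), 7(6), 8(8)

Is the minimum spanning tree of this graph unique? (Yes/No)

Yes

Sort edges by weight, then run Kruskal:
4–9 (1): add — endpoints in different components.
4–8 (2): add — endpoints in different components.
1–6 (3): add — endpoints in different components.
1–2 (4): add — endpoints in different components.
7–9 (6): add — endpoints in different components.
2–7 (7): add — endpoints in different components.
8–9 (8): skip — 8 and 9 already connected.
4–7 (9): skip — 4 and 7 already connected.
5–6 (10): add — endpoints in different components.
2–8 (11): skip — 2 and 8 already connected.
1–8 (12): skip — 1 and 8 already connected.
1–4 (13): skip — 1 and 4 already connected.
6–8 (14): skip — 6 and 8 already connected.
2–5 (15): skip — 2 and 5 already connected.
1–3 (17): add — endpoints in different components.
Every non-tree edge has weight strictly greater than the heaviest edge on the tree path between its endpoints, so the MST is unique.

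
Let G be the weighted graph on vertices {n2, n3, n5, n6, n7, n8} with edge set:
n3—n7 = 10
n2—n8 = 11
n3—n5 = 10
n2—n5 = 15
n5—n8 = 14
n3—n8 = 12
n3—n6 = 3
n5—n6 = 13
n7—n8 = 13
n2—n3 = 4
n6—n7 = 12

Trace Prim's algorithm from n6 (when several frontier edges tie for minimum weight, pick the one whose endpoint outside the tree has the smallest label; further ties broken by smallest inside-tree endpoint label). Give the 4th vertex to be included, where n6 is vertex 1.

Prim, starting at n6.
Step 1: frontier [n3—n6 3, n6—n7 12, n5—n6 13] → take n3—n6 (3); add n3.
Step 2: frontier [n2—n3 4, n3—n5 10, n3—n7 10, n3—n8 12, n6—n7 12, n5—n6 13] → take n2—n3 (4); add n2.
Step 3: frontier [n2—n8 11, n2—n5 15, n3—n5 10, n3—n7 10, n3—n8 12, n6—n7 12, n5—n6 13] → take n3—n5 (10); add n5.
Step 4: frontier [n2—n8 11, n3—n7 10, n3—n8 12, n5—n8 14, n6—n7 12] → take n3—n7 (10); add n7.
Step 5: frontier [n2—n8 11, n3—n8 12, n5—n8 14, n7—n8 13] → take n2—n8 (11); add n8.
Vertex order: n6, n3, n2, n5, n7, n8. The 4th vertex is n5.

n5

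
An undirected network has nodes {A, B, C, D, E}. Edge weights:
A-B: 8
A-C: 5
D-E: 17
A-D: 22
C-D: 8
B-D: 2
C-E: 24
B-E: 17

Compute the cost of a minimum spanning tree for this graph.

32

Kruskal: consider edges lightest-first.
B-D (2): add — endpoints in different components.
A-C (5): add — endpoints in different components.
A-B (8): add — endpoints in different components.
C-D (8): skip — C and D already connected.
B-E (17): add — endpoints in different components.
MST edges: B-D, A-C, A-B, B-E; total weight 2+5+8+17 = 32.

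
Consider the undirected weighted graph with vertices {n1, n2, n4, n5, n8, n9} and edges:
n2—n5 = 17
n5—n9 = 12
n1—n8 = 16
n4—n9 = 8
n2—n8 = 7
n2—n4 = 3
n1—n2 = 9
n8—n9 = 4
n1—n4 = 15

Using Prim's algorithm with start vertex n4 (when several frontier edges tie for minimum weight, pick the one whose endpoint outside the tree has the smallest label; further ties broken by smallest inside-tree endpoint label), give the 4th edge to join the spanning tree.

Prim, starting at n4.
Step 1: cheapest edge leaving the tree is n2—n4 (3); add n2.
Step 2: cheapest edge leaving the tree is n2—n8 (7); add n8.
Step 3: cheapest edge leaving the tree is n8—n9 (4); add n9.
Step 4: cheapest edge leaving the tree is n1—n2 (9); add n1.
Step 5: cheapest edge leaving the tree is n5—n9 (12); add n5.
The 4th edge added is n1—n2.

n1-n2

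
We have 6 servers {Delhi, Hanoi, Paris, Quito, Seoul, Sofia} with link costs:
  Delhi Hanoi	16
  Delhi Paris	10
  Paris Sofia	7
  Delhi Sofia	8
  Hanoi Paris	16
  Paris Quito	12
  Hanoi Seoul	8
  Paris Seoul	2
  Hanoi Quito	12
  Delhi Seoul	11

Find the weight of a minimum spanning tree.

37

Prim, starting at Quito.
Step 1: frontier [Hanoi Quito 12, Paris Quito 12] → take Hanoi Quito (12); add Hanoi.
Step 2: frontier [Hanoi Seoul 8, Delhi Hanoi 16, Hanoi Paris 16, Paris Quito 12] → take Hanoi Seoul (8); add Seoul.
Step 3: frontier [Delhi Hanoi 16, Hanoi Paris 16, Paris Quito 12, Paris Seoul 2, Delhi Seoul 11] → take Paris Seoul (2); add Paris.
Step 4: frontier [Delhi Hanoi 16, Paris Sofia 7, Delhi Paris 10, Delhi Seoul 11] → take Paris Sofia (7); add Sofia.
Step 5: frontier [Delhi Hanoi 16, Delhi Paris 10, Delhi Seoul 11, Delhi Sofia 8] → take Delhi Sofia (8); add Delhi.
MST edges: Hanoi Quito, Hanoi Seoul, Paris Seoul, Paris Sofia, Delhi Sofia; total weight 12+8+2+7+8 = 37.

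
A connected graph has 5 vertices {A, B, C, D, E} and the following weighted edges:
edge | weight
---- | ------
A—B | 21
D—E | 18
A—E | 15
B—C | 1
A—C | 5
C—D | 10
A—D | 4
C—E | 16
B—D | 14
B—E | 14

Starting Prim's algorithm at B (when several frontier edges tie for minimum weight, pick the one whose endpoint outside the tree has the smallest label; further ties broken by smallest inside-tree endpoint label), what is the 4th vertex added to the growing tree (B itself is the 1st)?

D

Grow the tree from B using Prim:
Step 1: cheapest edge leaving the tree is B—C (1); add C.
Step 2: cheapest edge leaving the tree is A—C (5); add A.
Step 3: cheapest edge leaving the tree is A—D (4); add D.
Step 4: cheapest edge leaving the tree is B—E (14); add E.
Vertex order: B, C, A, D, E. The 4th vertex is D.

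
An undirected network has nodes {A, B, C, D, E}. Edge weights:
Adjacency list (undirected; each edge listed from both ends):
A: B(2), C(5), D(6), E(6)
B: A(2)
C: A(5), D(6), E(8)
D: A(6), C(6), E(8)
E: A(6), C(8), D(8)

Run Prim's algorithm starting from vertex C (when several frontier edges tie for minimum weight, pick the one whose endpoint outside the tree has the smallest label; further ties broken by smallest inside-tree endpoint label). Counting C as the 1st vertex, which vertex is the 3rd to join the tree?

Prim, starting at C.
Step 1: frontier [A–C 5, C–D 6, C–E 8] → take A–C (5); add A.
Step 2: frontier [A–B 2, A–D 6, A–E 6, C–D 6, C–E 8] → take A–B (2); add B.
Step 3: frontier [A–D 6, A–E 6, C–D 6, C–E 8] → take A–D (6); add D.
Step 4: frontier [A–E 6, C–E 8, D–E 8] → take A–E (6); add E.
Vertex order: C, A, B, D, E. The 3rd vertex is B.

B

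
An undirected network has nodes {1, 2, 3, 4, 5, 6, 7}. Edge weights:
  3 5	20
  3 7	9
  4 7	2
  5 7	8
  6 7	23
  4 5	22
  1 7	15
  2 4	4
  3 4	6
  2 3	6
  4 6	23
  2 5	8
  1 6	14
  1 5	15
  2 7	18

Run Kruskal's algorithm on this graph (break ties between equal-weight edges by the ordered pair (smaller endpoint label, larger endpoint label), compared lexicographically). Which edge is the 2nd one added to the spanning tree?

Sort edges by weight, then run Kruskal:
4 7 (2): add. Components now {1} {2} {3} {4,7} {5} {6}
2 4 (4): add. Components now {1} {2,4,7} {3} {5} {6}
2 3 (6): add. Components now {1} {2,3,4,7} {5} {6}
3 4 (6): skip — 3 and 4 already connected.
2 5 (8): add. Components now {1} {2,3,4,5,7} {6}
5 7 (8): skip — 5 and 7 already connected.
3 7 (9): skip — 3 and 7 already connected.
1 6 (14): add. Components now {1,6} {2,3,4,5,7}
1 5 (15): add. Components now {1,2,3,4,5,6,7}
The 2nd edge added is 2 4.

2-4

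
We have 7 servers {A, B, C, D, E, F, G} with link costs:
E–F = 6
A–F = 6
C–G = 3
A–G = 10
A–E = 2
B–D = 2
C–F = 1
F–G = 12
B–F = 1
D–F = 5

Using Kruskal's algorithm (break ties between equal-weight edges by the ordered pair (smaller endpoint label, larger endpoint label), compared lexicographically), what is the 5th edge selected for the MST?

C-G

Kruskal's algorithm — process edges by increasing weight (ties by edge label):
B–F (1): add. Components now {A} {B,F} {C} {D} {E} {G}
C–F (1): add. Components now {A} {B,C,F} {D} {E} {G}
A–E (2): add. Components now {A,E} {B,C,F} {D} {G}
B–D (2): add. Components now {A,E} {B,C,D,F} {G}
C–G (3): add. Components now {A,E} {B,C,D,F,G}
D–F (5): skip — D and F already connected.
A–F (6): add. Components now {A,B,C,D,E,F,G}
The 5th edge added is C–G.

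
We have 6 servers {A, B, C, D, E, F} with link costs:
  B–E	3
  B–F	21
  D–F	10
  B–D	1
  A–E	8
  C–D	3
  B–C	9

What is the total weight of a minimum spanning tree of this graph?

25

Kruskal: consider edges lightest-first.
B–D (1): add — endpoints in different components.
B–E (3): add — endpoints in different components.
C–D (3): add — endpoints in different components.
A–E (8): add — endpoints in different components.
B–C (9): skip — B and C already connected.
D–F (10): add — endpoints in different components.
MST edges: B–D, B–E, C–D, A–E, D–F; total weight 1+3+3+8+10 = 25.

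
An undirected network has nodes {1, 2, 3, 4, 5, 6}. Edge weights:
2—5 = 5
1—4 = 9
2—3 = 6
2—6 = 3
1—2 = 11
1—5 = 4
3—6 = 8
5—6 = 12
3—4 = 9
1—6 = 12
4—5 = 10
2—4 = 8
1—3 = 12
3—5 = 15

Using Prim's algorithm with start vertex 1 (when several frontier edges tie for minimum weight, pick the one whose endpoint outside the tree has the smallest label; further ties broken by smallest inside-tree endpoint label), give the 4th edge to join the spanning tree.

Grow the tree from 1 using Prim:
Step 1: cheapest edge leaving the tree is 1—5 (4); add 5.
Step 2: cheapest edge leaving the tree is 2—5 (5); add 2.
Step 3: cheapest edge leaving the tree is 2—6 (3); add 6.
Step 4: cheapest edge leaving the tree is 2—3 (6); add 3.
Step 5: cheapest edge leaving the tree is 2—4 (8); add 4.
The 4th edge added is 2—3.

2-3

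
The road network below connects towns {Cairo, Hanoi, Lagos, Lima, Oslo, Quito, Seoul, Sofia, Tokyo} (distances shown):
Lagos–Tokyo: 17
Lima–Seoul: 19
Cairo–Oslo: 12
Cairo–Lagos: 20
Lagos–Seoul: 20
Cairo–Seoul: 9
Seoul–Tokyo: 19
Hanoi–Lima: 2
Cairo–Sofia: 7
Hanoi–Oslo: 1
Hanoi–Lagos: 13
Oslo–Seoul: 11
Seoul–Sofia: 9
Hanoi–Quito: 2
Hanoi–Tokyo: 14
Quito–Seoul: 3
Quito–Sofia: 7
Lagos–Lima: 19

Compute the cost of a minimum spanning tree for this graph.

49

Prim, starting at Sofia.
Step 1: cheapest edge leaving the tree is Cairo–Sofia (7); add Cairo.
Step 2: cheapest edge leaving the tree is Quito–Sofia (7); add Quito.
Step 3: cheapest edge leaving the tree is Hanoi–Quito (2); add Hanoi.
Step 4: cheapest edge leaving the tree is Hanoi–Oslo (1); add Oslo.
Step 5: cheapest edge leaving the tree is Hanoi–Lima (2); add Lima.
Step 6: cheapest edge leaving the tree is Quito–Seoul (3); add Seoul.
Step 7: cheapest edge leaving the tree is Hanoi–Lagos (13); add Lagos.
Step 8: cheapest edge leaving the tree is Hanoi–Tokyo (14); add Tokyo.
MST edges: Cairo–Sofia, Quito–Sofia, Hanoi–Quito, Hanoi–Oslo, Hanoi–Lima, Quito–Seoul, Hanoi–Lagos, Hanoi–Tokyo; total weight 7+7+2+1+2+3+13+14 = 49.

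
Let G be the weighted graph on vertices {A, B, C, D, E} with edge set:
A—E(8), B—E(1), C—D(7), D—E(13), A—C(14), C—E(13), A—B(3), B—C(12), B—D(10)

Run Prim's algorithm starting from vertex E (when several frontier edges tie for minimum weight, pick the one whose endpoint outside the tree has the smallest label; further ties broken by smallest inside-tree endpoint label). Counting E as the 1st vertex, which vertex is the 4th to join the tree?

Prim, starting at E.
Step 1: cheapest edge leaving the tree is B—E (1); add B.
Step 2: cheapest edge leaving the tree is A—B (3); add A.
Step 3: cheapest edge leaving the tree is B—D (10); add D.
Step 4: cheapest edge leaving the tree is C—D (7); add C.
Vertex order: E, B, A, D, C. The 4th vertex is D.

D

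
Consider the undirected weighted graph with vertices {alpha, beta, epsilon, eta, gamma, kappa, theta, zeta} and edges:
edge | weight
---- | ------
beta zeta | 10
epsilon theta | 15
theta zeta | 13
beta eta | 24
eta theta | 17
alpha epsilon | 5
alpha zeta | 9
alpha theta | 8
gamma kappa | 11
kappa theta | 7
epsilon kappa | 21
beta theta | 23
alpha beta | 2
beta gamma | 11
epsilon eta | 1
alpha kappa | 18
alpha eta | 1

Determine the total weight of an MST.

Grow the tree from alpha using Prim:
Step 1: cheapest edge leaving the tree is alpha eta (1); add eta.
Step 2: cheapest edge leaving the tree is epsilon eta (1); add epsilon.
Step 3: cheapest edge leaving the tree is alpha beta (2); add beta.
Step 4: cheapest edge leaving the tree is alpha theta (8); add theta.
Step 5: cheapest edge leaving the tree is kappa theta (7); add kappa.
Step 6: cheapest edge leaving the tree is alpha zeta (9); add zeta.
Step 7: cheapest edge leaving the tree is beta gamma (11); add gamma.
MST edges: alpha eta, epsilon eta, alpha beta, alpha theta, kappa theta, alpha zeta, beta gamma; total weight 1+1+2+8+7+9+11 = 39.

39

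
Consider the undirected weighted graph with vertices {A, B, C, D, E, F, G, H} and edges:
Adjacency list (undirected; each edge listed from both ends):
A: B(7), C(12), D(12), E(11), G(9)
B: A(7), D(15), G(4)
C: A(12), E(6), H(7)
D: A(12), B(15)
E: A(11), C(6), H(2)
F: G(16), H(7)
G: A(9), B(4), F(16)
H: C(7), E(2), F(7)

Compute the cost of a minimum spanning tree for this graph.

Sort edges by weight, then run Kruskal:
E—H (2): add — endpoints in different components.
B—G (4): add — endpoints in different components.
C—E (6): add — endpoints in different components.
A—B (7): add — endpoints in different components.
C—H (7): skip — C and H already connected.
F—H (7): add — endpoints in different components.
A—G (9): skip — A and G already connected.
A—E (11): add — endpoints in different components.
A—C (12): skip — A and C already connected.
A—D (12): add — endpoints in different components.
MST edges: E—H, B—G, C—E, A—B, F—H, A—E, A—D; total weight 2+4+6+7+7+11+12 = 49.

49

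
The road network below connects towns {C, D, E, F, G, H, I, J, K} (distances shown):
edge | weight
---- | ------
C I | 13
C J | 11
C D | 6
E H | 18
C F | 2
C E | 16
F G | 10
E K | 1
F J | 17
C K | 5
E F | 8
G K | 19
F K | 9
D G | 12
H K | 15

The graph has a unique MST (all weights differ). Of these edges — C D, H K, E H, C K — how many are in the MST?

Sort edges by weight, then run Kruskal:
E K (1): add — endpoints in different components.
C F (2): add — endpoints in different components.
C K (5): add — endpoints in different components.
C D (6): add — endpoints in different components.
E F (8): skip — E and F already connected.
F K (9): skip — F and K already connected.
F G (10): add — endpoints in different components.
C J (11): add — endpoints in different components.
D G (12): skip — D and G already connected.
C I (13): add — endpoints in different components.
H K (15): add — endpoints in different components.
MST edge set: {E K, C F, C K, C D, F G, C J, C I, H K}.
Of the listed edges, {C D, H K, C K} are in the MST → 3.

3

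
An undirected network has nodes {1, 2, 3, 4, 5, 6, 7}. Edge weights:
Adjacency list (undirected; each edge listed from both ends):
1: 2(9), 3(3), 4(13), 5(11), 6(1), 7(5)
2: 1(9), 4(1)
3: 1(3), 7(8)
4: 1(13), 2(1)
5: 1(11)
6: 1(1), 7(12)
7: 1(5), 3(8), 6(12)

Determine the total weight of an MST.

30

Sort edges by weight, then run Kruskal:
1 6 (1): add — endpoints in different components.
2 4 (1): add — endpoints in different components.
1 3 (3): add — endpoints in different components.
1 7 (5): add — endpoints in different components.
3 7 (8): skip — 3 and 7 already connected.
1 2 (9): add — endpoints in different components.
1 5 (11): add — endpoints in different components.
MST edges: 1 6, 2 4, 1 3, 1 7, 1 2, 1 5; total weight 1+1+3+5+9+11 = 30.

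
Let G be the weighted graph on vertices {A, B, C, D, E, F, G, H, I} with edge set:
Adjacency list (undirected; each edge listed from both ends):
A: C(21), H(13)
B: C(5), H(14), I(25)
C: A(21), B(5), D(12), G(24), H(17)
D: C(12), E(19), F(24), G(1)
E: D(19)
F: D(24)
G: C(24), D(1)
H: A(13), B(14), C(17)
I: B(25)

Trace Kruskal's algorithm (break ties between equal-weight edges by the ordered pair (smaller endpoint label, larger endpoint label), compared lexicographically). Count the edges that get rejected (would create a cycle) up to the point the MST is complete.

3

Kruskal: consider edges lightest-first.
D–G (1): add — endpoints in different components.
B–C (5): add — endpoints in different components.
C–D (12): add — endpoints in different components.
A–H (13): add — endpoints in different components.
B–H (14): add — endpoints in different components.
C–H (17): skip — C and H already connected.
D–E (19): add — endpoints in different components.
A–C (21): skip — A and C already connected.
C–G (24): skip — C and G already connected.
D–F (24): add — endpoints in different components.
B–I (25): add — endpoints in different components.
Edges rejected before the tree was complete: 3.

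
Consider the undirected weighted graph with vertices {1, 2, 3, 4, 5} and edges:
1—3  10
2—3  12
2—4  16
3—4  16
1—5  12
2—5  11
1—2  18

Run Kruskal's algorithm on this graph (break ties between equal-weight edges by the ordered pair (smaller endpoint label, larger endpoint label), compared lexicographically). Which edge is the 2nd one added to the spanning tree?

Kruskal's algorithm — process edges by increasing weight (ties by edge label):
1—3 (10): add. Components now {1,3} {2} {4} {5}
2—5 (11): add. Components now {1,3} {2,5} {4}
1—5 (12): add. Components now {1,2,3,5} {4}
2—3 (12): skip — 2 and 3 already connected.
2—4 (16): add. Components now {1,2,3,4,5}
The 2nd edge added is 2—5.

2-5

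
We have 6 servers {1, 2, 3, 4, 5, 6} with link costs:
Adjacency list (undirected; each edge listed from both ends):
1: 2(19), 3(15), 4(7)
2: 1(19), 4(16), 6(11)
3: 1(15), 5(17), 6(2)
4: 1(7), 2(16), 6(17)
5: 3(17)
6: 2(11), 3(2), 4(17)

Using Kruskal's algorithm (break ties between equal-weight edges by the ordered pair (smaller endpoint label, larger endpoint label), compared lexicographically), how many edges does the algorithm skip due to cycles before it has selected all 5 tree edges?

1

Sort edges by weight, then run Kruskal:
3-6 (2): add. Components now {1} {2} {3,6} {4} {5}
1-4 (7): add. Components now {1,4} {2} {3,6} {5}
2-6 (11): add. Components now {1,4} {2,3,6} {5}
1-3 (15): add. Components now {1,2,3,4,6} {5}
2-4 (16): skip — 2 and 4 already connected.
3-5 (17): add. Components now {1,2,3,4,5,6}
Edges rejected before the tree was complete: 1.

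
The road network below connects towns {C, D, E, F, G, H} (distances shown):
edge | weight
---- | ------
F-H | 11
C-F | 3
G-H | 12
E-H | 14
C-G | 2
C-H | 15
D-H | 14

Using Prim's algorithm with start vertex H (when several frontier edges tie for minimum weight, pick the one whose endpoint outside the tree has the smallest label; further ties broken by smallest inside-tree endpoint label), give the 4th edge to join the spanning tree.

Prim, starting at H.
Step 1: cheapest edge leaving the tree is F-H (11); add F.
Step 2: cheapest edge leaving the tree is C-F (3); add C.
Step 3: cheapest edge leaving the tree is C-G (2); add G.
Step 4: cheapest edge leaving the tree is D-H (14); add D.
Step 5: cheapest edge leaving the tree is E-H (14); add E.
The 4th edge added is D-H.

D-H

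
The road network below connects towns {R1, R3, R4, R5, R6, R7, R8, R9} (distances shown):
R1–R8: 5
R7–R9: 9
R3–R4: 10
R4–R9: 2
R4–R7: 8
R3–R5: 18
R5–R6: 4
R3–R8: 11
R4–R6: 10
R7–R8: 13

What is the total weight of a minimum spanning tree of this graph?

Kruskal's algorithm — process edges by increasing weight (ties by edge label):
R4–R9 (2): add — endpoints in different components.
R5–R6 (4): add — endpoints in different components.
R1–R8 (5): add — endpoints in different components.
R4–R7 (8): add — endpoints in different components.
R7–R9 (9): skip — R7 and R9 already connected.
R3–R4 (10): add — endpoints in different components.
R4–R6 (10): add — endpoints in different components.
R3–R8 (11): add — endpoints in different components.
MST edges: R4–R9, R5–R6, R1–R8, R4–R7, R3–R4, R4–R6, R3–R8; total weight 2+4+5+8+10+10+11 = 50.

50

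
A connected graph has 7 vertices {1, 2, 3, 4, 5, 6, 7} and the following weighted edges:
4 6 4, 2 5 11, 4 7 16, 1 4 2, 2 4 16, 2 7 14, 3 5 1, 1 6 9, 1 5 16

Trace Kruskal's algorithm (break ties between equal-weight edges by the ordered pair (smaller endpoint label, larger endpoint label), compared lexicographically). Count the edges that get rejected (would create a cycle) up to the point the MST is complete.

1

Sort edges by weight, then run Kruskal:
3 5 (1): add. Components now {1} {2} {3,5} {4} {6} {7}
1 4 (2): add. Components now {1,4} {2} {3,5} {6} {7}
4 6 (4): add. Components now {1,4,6} {2} {3,5} {7}
1 6 (9): skip — 1 and 6 already connected.
2 5 (11): add. Components now {1,4,6} {2,3,5} {7}
2 7 (14): add. Components now {1,4,6} {2,3,5,7}
1 5 (16): add. Components now {1,2,3,4,5,6,7}
Edges rejected before the tree was complete: 1.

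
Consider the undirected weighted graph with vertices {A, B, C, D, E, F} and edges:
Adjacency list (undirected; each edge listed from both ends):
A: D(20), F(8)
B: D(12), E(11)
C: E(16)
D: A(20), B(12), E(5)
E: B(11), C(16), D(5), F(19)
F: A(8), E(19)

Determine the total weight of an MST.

59

Prim's algorithm from D:
Step 1: frontier [D E 5, B D 12, A D 20] → take D E (5); add E.
Step 2: frontier [B D 12, A D 20, B E 11, C E 16, E F 19] → take B E (11); add B.
Step 3: frontier [A D 20, C E 16, E F 19] → take C E (16); add C.
Step 4: frontier [A D 20, E F 19] → take E F (19); add F.
Step 5: frontier [A D 20, A F 8] → take A F (8); add A.
MST edges: D E, B E, C E, E F, A F; total weight 5+11+16+19+8 = 59.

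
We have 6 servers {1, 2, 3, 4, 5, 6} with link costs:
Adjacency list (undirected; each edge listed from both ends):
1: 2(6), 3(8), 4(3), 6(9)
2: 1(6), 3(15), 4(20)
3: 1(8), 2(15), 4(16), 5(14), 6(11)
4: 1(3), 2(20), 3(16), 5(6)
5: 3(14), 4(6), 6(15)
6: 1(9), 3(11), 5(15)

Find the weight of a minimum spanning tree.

32

Prim, starting at 5.
Step 1: cheapest edge leaving the tree is 4 5 (6); add 4.
Step 2: cheapest edge leaving the tree is 1 4 (3); add 1.
Step 3: cheapest edge leaving the tree is 1 2 (6); add 2.
Step 4: cheapest edge leaving the tree is 1 3 (8); add 3.
Step 5: cheapest edge leaving the tree is 1 6 (9); add 6.
MST edges: 4 5, 1 4, 1 2, 1 3, 1 6; total weight 6+3+6+8+9 = 32.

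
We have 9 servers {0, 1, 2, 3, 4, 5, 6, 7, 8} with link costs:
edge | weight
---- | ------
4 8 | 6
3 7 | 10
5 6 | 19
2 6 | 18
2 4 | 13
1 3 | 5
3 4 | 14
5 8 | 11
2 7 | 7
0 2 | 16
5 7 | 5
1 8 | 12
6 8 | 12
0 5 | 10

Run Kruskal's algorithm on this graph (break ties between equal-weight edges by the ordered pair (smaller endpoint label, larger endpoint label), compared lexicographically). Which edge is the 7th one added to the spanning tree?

5-8

Kruskal: consider edges lightest-first.
1 3 (5): add — endpoints in different components.
5 7 (5): add — endpoints in different components.
4 8 (6): add — endpoints in different components.
2 7 (7): add — endpoints in different components.
0 5 (10): add — endpoints in different components.
3 7 (10): add — endpoints in different components.
5 8 (11): add — endpoints in different components.
1 8 (12): skip — 1 and 8 already connected.
6 8 (12): add — endpoints in different components.
The 7th edge added is 5 8.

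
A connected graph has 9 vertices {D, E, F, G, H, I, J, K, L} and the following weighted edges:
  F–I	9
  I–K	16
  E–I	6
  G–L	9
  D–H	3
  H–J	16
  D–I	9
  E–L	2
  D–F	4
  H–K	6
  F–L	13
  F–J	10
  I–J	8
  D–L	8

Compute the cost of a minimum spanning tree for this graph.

Kruskal: consider edges lightest-first.
E–L (2): add — endpoints in different components.
D–H (3): add — endpoints in different components.
D–F (4): add — endpoints in different components.
E–I (6): add — endpoints in different components.
H–K (6): add — endpoints in different components.
D–L (8): add — endpoints in different components.
I–J (8): add — endpoints in different components.
D–I (9): skip — D and I already connected.
F–I (9): skip — F and I already connected.
G–L (9): add — endpoints in different components.
MST edges: E–L, D–H, D–F, E–I, H–K, D–L, I–J, G–L; total weight 2+3+4+6+6+8+8+9 = 46.

46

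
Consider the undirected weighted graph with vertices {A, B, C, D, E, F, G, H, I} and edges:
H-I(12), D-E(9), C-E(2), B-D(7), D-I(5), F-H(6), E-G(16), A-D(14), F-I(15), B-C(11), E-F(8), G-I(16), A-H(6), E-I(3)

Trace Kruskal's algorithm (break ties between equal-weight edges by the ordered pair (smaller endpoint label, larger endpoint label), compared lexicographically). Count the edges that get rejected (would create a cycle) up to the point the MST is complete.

5

Kruskal: consider edges lightest-first.
C-E (2): add — endpoints in different components.
E-I (3): add — endpoints in different components.
D-I (5): add — endpoints in different components.
A-H (6): add — endpoints in different components.
F-H (6): add — endpoints in different components.
B-D (7): add — endpoints in different components.
E-F (8): add — endpoints in different components.
D-E (9): skip — D and E already connected.
B-C (11): skip — B and C already connected.
H-I (12): skip — H and I already connected.
A-D (14): skip — A and D already connected.
F-I (15): skip — F and I already connected.
E-G (16): add — endpoints in different components.
Edges rejected before the tree was complete: 5.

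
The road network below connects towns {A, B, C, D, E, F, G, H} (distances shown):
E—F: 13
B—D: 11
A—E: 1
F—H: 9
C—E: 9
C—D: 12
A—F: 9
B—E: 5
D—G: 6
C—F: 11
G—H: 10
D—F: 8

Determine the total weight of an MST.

47

Kruskal's algorithm — process edges by increasing weight (ties by edge label):
A—E (1): add — endpoints in different components.
B—E (5): add — endpoints in different components.
D—G (6): add — endpoints in different components.
D—F (8): add — endpoints in different components.
A—F (9): add — endpoints in different components.
C—E (9): add — endpoints in different components.
F—H (9): add — endpoints in different components.
MST edges: A—E, B—E, D—G, D—F, A—F, C—E, F—H; total weight 1+5+6+8+9+9+9 = 47.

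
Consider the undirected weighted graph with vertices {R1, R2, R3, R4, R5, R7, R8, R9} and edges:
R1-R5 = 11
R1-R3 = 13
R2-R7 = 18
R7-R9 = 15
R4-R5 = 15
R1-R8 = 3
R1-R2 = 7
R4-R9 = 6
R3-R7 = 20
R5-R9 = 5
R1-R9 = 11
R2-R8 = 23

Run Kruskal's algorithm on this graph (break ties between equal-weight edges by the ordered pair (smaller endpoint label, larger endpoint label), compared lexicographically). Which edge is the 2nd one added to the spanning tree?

Sort edges by weight, then run Kruskal:
R1-R8 (3): add — endpoints in different components.
R5-R9 (5): add — endpoints in different components.
R4-R9 (6): add — endpoints in different components.
R1-R2 (7): add — endpoints in different components.
R1-R5 (11): add — endpoints in different components.
R1-R9 (11): skip — R1 and R9 already connected.
R1-R3 (13): add — endpoints in different components.
R4-R5 (15): skip — R5 and R4 already connected.
R7-R9 (15): add — endpoints in different components.
The 2nd edge added is R5-R9.

R5-R9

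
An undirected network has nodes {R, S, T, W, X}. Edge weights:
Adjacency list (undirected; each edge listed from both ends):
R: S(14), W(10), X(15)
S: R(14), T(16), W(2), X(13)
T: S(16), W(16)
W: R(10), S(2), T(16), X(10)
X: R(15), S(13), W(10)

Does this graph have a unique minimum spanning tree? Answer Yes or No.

Sort edges by weight, then run Kruskal:
S—W (2): add — endpoints in different components.
R—W (10): add — endpoints in different components.
W—X (10): add — endpoints in different components.
S—X (13): skip — X and S already connected.
R—S (14): skip — R and S already connected.
R—X (15): skip — R and X already connected.
S—T (16): add — endpoints in different components.
Non-tree edge T—W has weight 16, equal to the heaviest edge on its tree cycle — swapping gives another MST of the same weight. Not unique.

No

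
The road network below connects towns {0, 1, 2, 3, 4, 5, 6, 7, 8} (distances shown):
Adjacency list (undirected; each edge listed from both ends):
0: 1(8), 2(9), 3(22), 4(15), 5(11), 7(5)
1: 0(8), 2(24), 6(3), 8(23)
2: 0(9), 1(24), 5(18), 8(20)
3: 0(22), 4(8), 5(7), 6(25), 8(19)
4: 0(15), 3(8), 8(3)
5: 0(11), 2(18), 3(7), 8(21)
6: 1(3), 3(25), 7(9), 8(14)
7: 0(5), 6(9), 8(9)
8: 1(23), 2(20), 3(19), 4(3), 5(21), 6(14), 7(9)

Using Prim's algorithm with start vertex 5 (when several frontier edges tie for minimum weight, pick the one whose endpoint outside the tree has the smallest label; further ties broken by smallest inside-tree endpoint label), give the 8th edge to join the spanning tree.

0-2

Grow the tree from 5 using Prim:
Step 1: cheapest edge leaving the tree is 3 5 (7); add 3.
Step 2: cheapest edge leaving the tree is 3 4 (8); add 4.
Step 3: cheapest edge leaving the tree is 4 8 (3); add 8.
Step 4: cheapest edge leaving the tree is 7 8 (9); add 7.
Step 5: cheapest edge leaving the tree is 0 7 (5); add 0.
Step 6: cheapest edge leaving the tree is 0 1 (8); add 1.
Step 7: cheapest edge leaving the tree is 1 6 (3); add 6.
Step 8: cheapest edge leaving the tree is 0 2 (9); add 2.
The 8th edge added is 0 2.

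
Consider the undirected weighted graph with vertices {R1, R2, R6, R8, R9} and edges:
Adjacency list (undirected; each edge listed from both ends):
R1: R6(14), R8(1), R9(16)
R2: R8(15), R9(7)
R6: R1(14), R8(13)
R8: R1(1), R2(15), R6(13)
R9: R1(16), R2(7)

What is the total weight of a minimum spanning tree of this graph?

36

Prim's algorithm from R9:
Step 1: cheapest edge leaving the tree is R2—R9 (7); add R2.
Step 2: cheapest edge leaving the tree is R2—R8 (15); add R8.
Step 3: cheapest edge leaving the tree is R1—R8 (1); add R1.
Step 4: cheapest edge leaving the tree is R6—R8 (13); add R6.
MST edges: R2—R9, R2—R8, R1—R8, R6—R8; total weight 7+15+1+13 = 36.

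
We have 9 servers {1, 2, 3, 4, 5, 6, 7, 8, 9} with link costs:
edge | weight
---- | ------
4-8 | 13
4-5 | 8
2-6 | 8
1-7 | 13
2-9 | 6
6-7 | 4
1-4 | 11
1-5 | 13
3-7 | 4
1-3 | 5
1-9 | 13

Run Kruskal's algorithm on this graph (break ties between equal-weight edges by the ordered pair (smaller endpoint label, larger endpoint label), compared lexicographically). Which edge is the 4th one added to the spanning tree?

2-9

Kruskal: consider edges lightest-first.
3-7 (4): add — endpoints in different components.
6-7 (4): add — endpoints in different components.
1-3 (5): add — endpoints in different components.
2-9 (6): add — endpoints in different components.
2-6 (8): add — endpoints in different components.
4-5 (8): add — endpoints in different components.
1-4 (11): add — endpoints in different components.
1-5 (13): skip — 1 and 5 already connected.
1-7 (13): skip — 1 and 7 already connected.
1-9 (13): skip — 1 and 9 already connected.
4-8 (13): add — endpoints in different components.
The 4th edge added is 2-9.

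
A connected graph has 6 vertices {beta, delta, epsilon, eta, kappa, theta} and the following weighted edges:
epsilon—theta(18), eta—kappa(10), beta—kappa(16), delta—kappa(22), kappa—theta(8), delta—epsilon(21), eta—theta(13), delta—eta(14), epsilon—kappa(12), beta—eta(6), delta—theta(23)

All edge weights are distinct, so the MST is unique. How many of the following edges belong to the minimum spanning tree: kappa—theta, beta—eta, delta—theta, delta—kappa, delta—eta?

Kruskal: consider edges lightest-first.
beta—eta (6): add — endpoints in different components.
kappa—theta (8): add — endpoints in different components.
eta—kappa (10): add — endpoints in different components.
epsilon—kappa (12): add — endpoints in different components.
eta—theta (13): skip — theta and eta already connected.
delta—eta (14): add — endpoints in different components.
MST edge set: {beta—eta, kappa—theta, eta—kappa, epsilon—kappa, delta—eta}.
Of the listed edges, {kappa—theta, beta—eta, delta—eta} are in the MST → 3.

3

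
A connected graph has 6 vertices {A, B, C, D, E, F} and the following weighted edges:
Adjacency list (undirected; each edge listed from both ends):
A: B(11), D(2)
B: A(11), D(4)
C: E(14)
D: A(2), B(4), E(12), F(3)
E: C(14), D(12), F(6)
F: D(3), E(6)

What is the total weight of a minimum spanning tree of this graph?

29

Kruskal's algorithm — process edges by increasing weight (ties by edge label):
A-D (2): add. Components now {A,D} {B} {C} {E} {F}
D-F (3): add. Components now {A,D,F} {B} {C} {E}
B-D (4): add. Components now {A,B,D,F} {C} {E}
E-F (6): add. Components now {A,B,D,E,F} {C}
A-B (11): skip — A and B already connected.
D-E (12): skip — D and E already connected.
C-E (14): add. Components now {A,B,C,D,E,F}
MST edges: A-D, D-F, B-D, E-F, C-E; total weight 2+3+4+6+14 = 29.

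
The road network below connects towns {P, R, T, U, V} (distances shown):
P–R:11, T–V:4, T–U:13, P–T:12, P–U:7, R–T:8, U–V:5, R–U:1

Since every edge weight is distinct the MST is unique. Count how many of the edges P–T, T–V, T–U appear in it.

1

Kruskal's algorithm — process edges by increasing weight (ties by edge label):
R–U (1): add. Components now {V} {R,U} {T} {P}
T–V (4): add. Components now {T,V} {R,U} {P}
U–V (5): add. Components now {R,T,U,V} {P}
P–U (7): add. Components now {P,R,T,U,V}
MST edge set: {R–U, T–V, U–V, P–U}.
Of the listed edges, {T–V} are in the MST → 1.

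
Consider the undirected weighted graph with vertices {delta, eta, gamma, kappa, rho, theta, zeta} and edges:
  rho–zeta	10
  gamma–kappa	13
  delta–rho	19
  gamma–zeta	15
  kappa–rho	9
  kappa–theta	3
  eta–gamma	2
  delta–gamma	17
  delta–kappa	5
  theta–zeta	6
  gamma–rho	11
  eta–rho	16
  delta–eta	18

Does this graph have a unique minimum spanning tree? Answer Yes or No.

Yes

Sort edges by weight, then run Kruskal:
eta–gamma (2): add. Components now {eta,gamma} {delta} {theta} {kappa} {zeta} {rho}
kappa–theta (3): add. Components now {eta,gamma} {delta} {kappa,theta} {zeta} {rho}
delta–kappa (5): add. Components now {eta,gamma} {delta,kappa,theta} {zeta} {rho}
theta–zeta (6): add. Components now {eta,gamma} {delta,kappa,theta,zeta} {rho}
kappa–rho (9): add. Components now {eta,gamma} {delta,kappa,rho,theta,zeta}
rho–zeta (10): skip — zeta and rho already connected.
gamma–rho (11): add. Components now {delta,eta,gamma,kappa,rho,theta,zeta}
Every non-tree edge has weight strictly greater than the heaviest edge on the tree path between its endpoints, so the MST is unique.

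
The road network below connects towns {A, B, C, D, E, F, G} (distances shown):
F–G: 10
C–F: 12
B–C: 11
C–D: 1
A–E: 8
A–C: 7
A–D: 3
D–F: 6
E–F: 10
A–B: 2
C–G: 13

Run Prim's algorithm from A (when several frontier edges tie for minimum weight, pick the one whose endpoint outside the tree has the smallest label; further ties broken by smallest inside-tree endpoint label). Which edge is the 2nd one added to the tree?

Prim, starting at A.
Step 1: cheapest edge leaving the tree is A–B (2); add B.
Step 2: cheapest edge leaving the tree is A–D (3); add D.
Step 3: cheapest edge leaving the tree is C–D (1); add C.
Step 4: cheapest edge leaving the tree is D–F (6); add F.
Step 5: cheapest edge leaving the tree is A–E (8); add E.
Step 6: cheapest edge leaving the tree is F–G (10); add G.
The 2nd edge added is A–D.

A-D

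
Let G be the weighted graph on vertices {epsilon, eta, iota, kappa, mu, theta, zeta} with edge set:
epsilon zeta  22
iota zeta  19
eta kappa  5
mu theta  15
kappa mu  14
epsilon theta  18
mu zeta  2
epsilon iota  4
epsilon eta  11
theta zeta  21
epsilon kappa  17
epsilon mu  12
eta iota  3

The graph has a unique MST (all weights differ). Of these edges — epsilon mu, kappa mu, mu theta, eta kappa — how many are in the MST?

Sort edges by weight, then run Kruskal:
mu zeta (2): add. Components now {theta} {epsilon} {eta} {mu,zeta} {kappa} {iota}
eta iota (3): add. Components now {theta} {epsilon} {eta,iota} {mu,zeta} {kappa}
epsilon iota (4): add. Components now {theta} {epsilon,eta,iota} {mu,zeta} {kappa}
eta kappa (5): add. Components now {theta} {epsilon,eta,iota,kappa} {mu,zeta}
epsilon eta (11): skip — epsilon and eta already connected.
epsilon mu (12): add. Components now {theta} {epsilon,eta,iota,kappa,mu,zeta}
kappa mu (14): skip — mu and kappa already connected.
mu theta (15): add. Components now {epsilon,eta,iota,kappa,mu,theta,zeta}
MST edge set: {mu zeta, eta iota, epsilon iota, eta kappa, epsilon mu, mu theta}.
Of the listed edges, {epsilon mu, mu theta, eta kappa} are in the MST → 3.

3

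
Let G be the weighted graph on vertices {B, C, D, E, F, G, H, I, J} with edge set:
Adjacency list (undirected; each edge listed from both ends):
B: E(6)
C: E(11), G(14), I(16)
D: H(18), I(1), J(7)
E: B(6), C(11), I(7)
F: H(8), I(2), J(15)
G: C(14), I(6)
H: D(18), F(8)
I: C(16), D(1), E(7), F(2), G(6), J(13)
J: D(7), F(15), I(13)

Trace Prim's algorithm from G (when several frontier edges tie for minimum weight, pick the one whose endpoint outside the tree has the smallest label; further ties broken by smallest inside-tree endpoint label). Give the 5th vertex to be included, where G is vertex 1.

Prim's algorithm from G:
Step 1: cheapest edge leaving the tree is G I (6); add I.
Step 2: cheapest edge leaving the tree is D I (1); add D.
Step 3: cheapest edge leaving the tree is F I (2); add F.
Step 4: cheapest edge leaving the tree is E I (7); add E.
Step 5: cheapest edge leaving the tree is B E (6); add B.
Step 6: cheapest edge leaving the tree is D J (7); add J.
Step 7: cheapest edge leaving the tree is F H (8); add H.
Step 8: cheapest edge leaving the tree is C E (11); add C.
Vertex order: G, I, D, F, E, B, J, H, C. The 5th vertex is E.

E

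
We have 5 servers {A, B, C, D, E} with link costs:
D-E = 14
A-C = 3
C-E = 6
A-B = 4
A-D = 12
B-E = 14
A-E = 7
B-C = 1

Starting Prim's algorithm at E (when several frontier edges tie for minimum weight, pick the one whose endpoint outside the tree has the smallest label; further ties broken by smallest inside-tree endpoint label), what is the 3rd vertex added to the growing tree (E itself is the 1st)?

B

Prim, starting at E.
Step 1: frontier [C-E 6, A-E 7, B-E 14, D-E 14] → take C-E (6); add C.
Step 2: frontier [B-C 1, A-C 3, A-E 7, B-E 14, D-E 14] → take B-C (1); add B.
Step 3: frontier [A-B 4, A-C 3, A-E 7, D-E 14] → take A-C (3); add A.
Step 4: frontier [A-D 12, D-E 14] → take A-D (12); add D.
Vertex order: E, C, B, A, D. The 3rd vertex is B.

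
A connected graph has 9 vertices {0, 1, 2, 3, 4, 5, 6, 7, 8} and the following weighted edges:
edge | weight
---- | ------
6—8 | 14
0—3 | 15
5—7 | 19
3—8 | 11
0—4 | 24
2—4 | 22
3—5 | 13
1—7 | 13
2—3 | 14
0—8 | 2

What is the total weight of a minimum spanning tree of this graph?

Grow the tree from 4 using Prim:
Step 1: frontier [2—4 22, 0—4 24] → take 2—4 (22); add 2.
Step 2: frontier [2—3 14, 0—4 24] → take 2—3 (14); add 3.
Step 3: frontier [3—8 11, 3—5 13, 0—3 15, 0—4 24] → take 3—8 (11); add 8.
Step 4: frontier [3—5 13, 0—3 15, 0—4 24, 0—8 2, 6—8 14] → take 0—8 (2); add 0.
Step 5: frontier [3—5 13, 6—8 14] → take 3—5 (13); add 5.
Step 6: frontier [5—7 19, 6—8 14] → take 6—8 (14); add 6.
Step 7: frontier [5—7 19] → take 5—7 (19); add 7.
Step 8: frontier [1—7 13] → take 1—7 (13); add 1.
MST edges: 2—4, 2—3, 3—8, 0—8, 3—5, 6—8, 5—7, 1—7; total weight 22+14+11+2+13+14+19+13 = 108.

108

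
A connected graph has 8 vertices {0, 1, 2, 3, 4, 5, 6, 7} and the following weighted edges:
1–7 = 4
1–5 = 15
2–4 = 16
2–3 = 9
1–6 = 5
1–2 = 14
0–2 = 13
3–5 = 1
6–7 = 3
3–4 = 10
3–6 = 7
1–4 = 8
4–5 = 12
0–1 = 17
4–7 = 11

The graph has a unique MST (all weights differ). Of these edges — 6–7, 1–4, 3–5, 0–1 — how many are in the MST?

Kruskal: consider edges lightest-first.
3–5 (1): add — endpoints in different components.
6–7 (3): add — endpoints in different components.
1–7 (4): add — endpoints in different components.
1–6 (5): skip — 1 and 6 already connected.
3–6 (7): add — endpoints in different components.
1–4 (8): add — endpoints in different components.
2–3 (9): add — endpoints in different components.
3–4 (10): skip — 3 and 4 already connected.
4–7 (11): skip — 4 and 7 already connected.
4–5 (12): skip — 4 and 5 already connected.
0–2 (13): add — endpoints in different components.
MST edge set: {3–5, 6–7, 1–7, 3–6, 1–4, 2–3, 0–2}.
Of the listed edges, {6–7, 1–4, 3–5} are in the MST → 3.

3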